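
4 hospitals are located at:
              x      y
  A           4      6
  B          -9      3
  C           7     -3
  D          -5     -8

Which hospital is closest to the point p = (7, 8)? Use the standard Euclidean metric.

Squared Euclidean distances:
|pA|² = (7−4)² + (8−6)² = 9 + 4 = 13
|pB|² = (7−(-9))² + (8−3)² = 256 + 25 = 281
|pC|² = (7−7)² + (8−(-3))² = 0 + 121 = 121
|pD|² = (7−(-5))² + (8−(-8))² = 144 + 256 = 400
The smallest is to A, so p lies in the Voronoi region of A.

A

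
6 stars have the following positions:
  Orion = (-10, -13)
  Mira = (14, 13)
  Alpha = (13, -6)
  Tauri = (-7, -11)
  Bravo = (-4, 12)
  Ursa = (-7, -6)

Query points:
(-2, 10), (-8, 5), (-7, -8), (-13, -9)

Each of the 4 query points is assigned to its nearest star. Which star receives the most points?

(-2, 10) — d² to each: Orion:593, Mira:265, Alpha:481, Tauri:466, Bravo:8, Ursa:281 → nearest is Bravo
(-8, 5) — d² to each: Orion:328, Mira:548, Alpha:562, Tauri:257, Bravo:65, Ursa:122 → nearest is Bravo
(-7, -8) — d² to each: Orion:34, Mira:882, Alpha:404, Tauri:9, Bravo:409, Ursa:4 → nearest is Ursa
(-13, -9) — d² to each: Orion:25, Mira:1213, Alpha:685, Tauri:40, Bravo:522, Ursa:45 → nearest is Orion
Tally — Orion:1, Bravo:2, Ursa:1. Bravo captures the most (2).

Bravo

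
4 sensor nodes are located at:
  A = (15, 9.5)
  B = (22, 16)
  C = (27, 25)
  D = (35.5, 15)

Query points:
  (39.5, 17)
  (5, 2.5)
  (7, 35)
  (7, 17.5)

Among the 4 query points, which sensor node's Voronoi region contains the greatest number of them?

A

(39.5, 17) — d² to each: A:656.5, B:307.25, C:220.25, D:20 → nearest is D
(5, 2.5) — d² to each: A:149, B:471.25, C:990.25, D:1086.5 → nearest is A
(7, 35) — d² to each: A:714.25, B:586, C:500, D:1212.25 → nearest is C
(7, 17.5) — d² to each: A:128, B:227.25, C:456.25, D:818.5 → nearest is A
Tally — A:2, C:1, D:1. A captures the most (2).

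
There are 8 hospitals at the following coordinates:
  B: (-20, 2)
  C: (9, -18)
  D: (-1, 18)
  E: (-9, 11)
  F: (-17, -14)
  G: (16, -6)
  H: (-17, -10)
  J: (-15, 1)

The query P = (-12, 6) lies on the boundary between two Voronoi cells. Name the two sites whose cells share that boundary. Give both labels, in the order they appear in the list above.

E and J

Squared distances from P to each site:
|PB|² = 64 + 16 = 80
|PC|² = 441 + 576 = 1017
|PD|² = 121 + 144 = 265
|PE|² = 9 + 25 = 34
|PF|² = 25 + 400 = 425
|PG|² = 784 + 144 = 928
|PH|² = 25 + 256 = 281
|PJ|² = 9 + 25 = 34
P is equidistant from E and J (both at squared distance 34), and every other site is strictly farther — so P lies on the E–J Voronoi edge.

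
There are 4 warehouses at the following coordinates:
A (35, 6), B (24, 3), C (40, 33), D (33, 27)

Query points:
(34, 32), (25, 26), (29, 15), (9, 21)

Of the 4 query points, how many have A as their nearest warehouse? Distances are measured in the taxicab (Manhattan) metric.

1

(34, 32) — d to each: A:27, B:39, C:7, D:6 → nearest is D
(25, 26) — d to each: A:30, B:24, C:22, D:9 → nearest is D
(29, 15) — d to each: A:15, B:17, C:29, D:16 → nearest is A
(9, 21) — d to each: A:41, B:33, C:43, D:30 → nearest is D
1 of the 4 points has A as nearest.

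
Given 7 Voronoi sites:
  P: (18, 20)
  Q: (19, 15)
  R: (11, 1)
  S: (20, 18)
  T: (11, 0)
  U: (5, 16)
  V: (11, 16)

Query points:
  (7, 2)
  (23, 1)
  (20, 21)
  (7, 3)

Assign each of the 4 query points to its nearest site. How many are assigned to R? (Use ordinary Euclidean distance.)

(7, 2) — d² to each: P:445, Q:313, R:17, S:425, T:20, U:200, V:212 → nearest is R
(23, 1) — d² to each: P:386, Q:212, R:144, S:298, T:145, U:549, V:369 → nearest is R
(20, 21) — d² to each: P:5, Q:37, R:481, S:9, T:522, U:250, V:106 → nearest is P
(7, 3) — d² to each: P:410, Q:288, R:20, S:394, T:25, U:173, V:185 → nearest is R
3 of the 4 points have R as nearest.

3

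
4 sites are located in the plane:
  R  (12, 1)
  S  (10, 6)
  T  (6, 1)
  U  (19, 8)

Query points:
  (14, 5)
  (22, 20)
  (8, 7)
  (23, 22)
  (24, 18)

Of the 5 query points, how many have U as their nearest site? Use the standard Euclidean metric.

3

(14, 5) — d² to each: R:20, S:17, T:80, U:34 → nearest is S
(22, 20) — d² to each: R:461, S:340, T:617, U:153 → nearest is U
(8, 7) — d² to each: R:52, S:5, T:40, U:122 → nearest is S
(23, 22) — d² to each: R:562, S:425, T:730, U:212 → nearest is U
(24, 18) — d² to each: R:433, S:340, T:613, U:125 → nearest is U
3 of the 5 points have U as nearest.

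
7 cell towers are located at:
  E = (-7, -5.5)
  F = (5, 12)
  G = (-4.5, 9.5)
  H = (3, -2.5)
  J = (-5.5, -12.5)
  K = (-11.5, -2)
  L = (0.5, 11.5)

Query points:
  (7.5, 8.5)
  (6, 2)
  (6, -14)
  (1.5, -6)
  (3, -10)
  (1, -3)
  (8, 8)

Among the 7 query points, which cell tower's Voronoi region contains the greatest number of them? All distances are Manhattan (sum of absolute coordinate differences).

(7.5, 8.5) — d to each: E:28.5, F:6, G:13, H:15.5, J:34, K:29.5, L:10 → nearest is F
(6, 2) — d to each: E:20.5, F:11, G:18, H:7.5, J:26, K:21.5, L:15 → nearest is H
(6, -14) — d to each: E:21.5, F:27, G:34, H:14.5, J:13, K:29.5, L:31 → nearest is J
(1.5, -6) — d to each: E:9, F:21.5, G:21.5, H:5, J:13.5, K:17, L:18.5 → nearest is H
(3, -10) — d to each: E:14.5, F:24, G:27, H:7.5, J:11, K:22.5, L:24 → nearest is H
(1, -3) — d to each: E:10.5, F:19, G:18, H:2.5, J:16, K:13.5, L:15 → nearest is H
(8, 8) — d to each: E:28.5, F:7, G:14, H:15.5, J:34, K:29.5, L:11 → nearest is F
Tally — F:2, H:4, J:1. H captures the most (4).

H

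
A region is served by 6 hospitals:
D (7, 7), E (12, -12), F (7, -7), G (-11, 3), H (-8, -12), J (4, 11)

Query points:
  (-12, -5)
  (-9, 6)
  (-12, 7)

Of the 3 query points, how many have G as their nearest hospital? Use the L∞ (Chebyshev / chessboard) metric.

(-12, -5) — d to each: D:19, E:24, F:19, G:8, H:7, J:16 → nearest is H
(-9, 6) — d to each: D:16, E:21, F:16, G:3, H:18, J:13 → nearest is G
(-12, 7) — d to each: D:19, E:24, F:19, G:4, H:19, J:16 → nearest is G
2 of the 3 points have G as nearest.

2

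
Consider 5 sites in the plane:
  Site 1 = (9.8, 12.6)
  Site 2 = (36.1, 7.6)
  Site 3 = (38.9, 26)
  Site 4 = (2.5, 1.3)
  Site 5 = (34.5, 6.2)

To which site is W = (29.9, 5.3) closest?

Site 5

Squared Euclidean distances:
d²(W, Site 1) = 404.01 + 53.29 = 457.3
d²(W, Site 2) = 38.44 + 5.29 = 43.73
d²(W, Site 3) = 81 + 428.49 = 509.49
d²(W, Site 4) = 750.76 + 16 = 766.76
d²(W, Site 5) = 21.16 + 0.81 = 21.97
Site 5 is nearest.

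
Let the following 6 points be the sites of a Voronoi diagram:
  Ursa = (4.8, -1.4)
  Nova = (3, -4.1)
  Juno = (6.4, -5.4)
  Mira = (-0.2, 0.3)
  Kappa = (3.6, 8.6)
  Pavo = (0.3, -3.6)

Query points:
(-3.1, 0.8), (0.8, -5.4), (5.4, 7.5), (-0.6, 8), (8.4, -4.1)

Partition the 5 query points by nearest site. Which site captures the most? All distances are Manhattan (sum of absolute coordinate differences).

(-3.1, 0.8) — d to each: Ursa:10.1, Nova:11, Juno:15.7, Mira:3.4, Kappa:14.5, Pavo:7.8 → nearest is Mira
(0.8, -5.4) — d to each: Ursa:8, Nova:3.5, Juno:5.6, Mira:6.7, Kappa:16.8, Pavo:2.3 → nearest is Pavo
(5.4, 7.5) — d to each: Ursa:9.5, Nova:14, Juno:13.9, Mira:12.8, Kappa:2.9, Pavo:16.2 → nearest is Kappa
(-0.6, 8) — d to each: Ursa:14.8, Nova:15.7, Juno:20.4, Mira:8.1, Kappa:4.8, Pavo:12.5 → nearest is Kappa
(8.4, -4.1) — d to each: Ursa:6.3, Nova:5.4, Juno:3.3, Mira:13, Kappa:17.5, Pavo:8.6 → nearest is Juno
Tally — Juno:1, Mira:1, Kappa:2, Pavo:1. Kappa captures the most (2).

Kappa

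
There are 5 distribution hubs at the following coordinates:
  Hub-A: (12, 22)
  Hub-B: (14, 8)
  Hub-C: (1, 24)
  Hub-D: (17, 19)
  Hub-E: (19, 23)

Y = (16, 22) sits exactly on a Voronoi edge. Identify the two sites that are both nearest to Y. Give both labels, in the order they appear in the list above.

Hub-D and Hub-E

Squared distances from Y to each site:
d²(Y, Hub-A) = (16−12)² + (22−22)² = 16 + 0 = 16
d²(Y, Hub-B) = (16−14)² + (22−8)² = 4 + 196 = 200
d²(Y, Hub-C) = (16−1)² + (22−24)² = 225 + 4 = 229
d²(Y, Hub-D) = (16−17)² + (22−19)² = 1 + 9 = 10
d²(Y, Hub-E) = (16−19)² + (22−23)² = 9 + 1 = 10
Y is equidistant from Hub-D and Hub-E (both at squared distance 10), and every other site is strictly farther — so Y lies on the Hub-D–Hub-E Voronoi edge.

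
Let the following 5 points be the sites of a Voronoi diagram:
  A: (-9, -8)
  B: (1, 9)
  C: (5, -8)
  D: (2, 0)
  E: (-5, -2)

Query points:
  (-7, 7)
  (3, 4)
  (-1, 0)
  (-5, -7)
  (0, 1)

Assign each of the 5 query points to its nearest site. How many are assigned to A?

1

(-7, 7) — d² to each: A:229, B:68, C:369, D:130, E:85 → nearest is B
(3, 4) — d² to each: A:288, B:29, C:148, D:17, E:100 → nearest is D
(-1, 0) — d² to each: A:128, B:85, C:100, D:9, E:20 → nearest is D
(-5, -7) — d² to each: A:17, B:292, C:101, D:98, E:25 → nearest is A
(0, 1) — d² to each: A:162, B:65, C:106, D:5, E:34 → nearest is D
1 of the 5 points has A as nearest.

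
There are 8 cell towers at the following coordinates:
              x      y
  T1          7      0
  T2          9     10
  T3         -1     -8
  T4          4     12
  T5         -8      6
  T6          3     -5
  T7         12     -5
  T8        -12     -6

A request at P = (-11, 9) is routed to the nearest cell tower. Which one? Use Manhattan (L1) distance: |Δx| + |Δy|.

T5

d(P,T1) = 18 + 9 = 27
d(P,T2) = 20 + 1 = 21
d(P,T3) = 10 + 17 = 27
d(P,T4) = 15 + 3 = 18
d(P,T5) = 3 + 3 = 6
d(P,T6) = 14 + 14 = 28
d(P,T7) = 23 + 14 = 37
d(P,T8) = 1 + 15 = 16
Minimum is at T5.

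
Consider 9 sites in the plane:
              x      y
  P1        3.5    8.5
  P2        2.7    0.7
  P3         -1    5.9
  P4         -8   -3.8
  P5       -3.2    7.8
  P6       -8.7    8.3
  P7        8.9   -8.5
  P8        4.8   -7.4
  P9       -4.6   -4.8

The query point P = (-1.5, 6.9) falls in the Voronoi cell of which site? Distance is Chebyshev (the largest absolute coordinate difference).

d(P,P1) = max(5, 1.6) = 5
d(P,P2) = max(4.2, 6.2) = 6.2
d(P,P3) = max(0.5, 1) = 1
d(P,P4) = max(6.5, 10.7) = 10.7
d(P,P5) = max(1.7, 0.9) = 1.7
d(P,P6) = max(7.2, 1.4) = 7.2
d(P,P7) = max(10.4, 15.4) = 15.4
d(P,P8) = max(6.3, 14.3) = 14.3
d(P,P9) = max(3.1, 11.7) = 11.7
The smallest is to P3, so P lies in the Voronoi region of P3.

P3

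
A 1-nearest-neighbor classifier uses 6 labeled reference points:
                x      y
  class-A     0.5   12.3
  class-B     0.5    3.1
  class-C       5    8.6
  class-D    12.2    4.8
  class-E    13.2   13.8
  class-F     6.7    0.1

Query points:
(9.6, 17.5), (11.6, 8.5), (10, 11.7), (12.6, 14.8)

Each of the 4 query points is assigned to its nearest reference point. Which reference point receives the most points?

(9.6, 17.5) — d² to each: class-A:109.85, class-B:290.17, class-C:100.37, class-D:168.05, class-E:26.65, class-F:311.17 → nearest is class-E
(11.6, 8.5) — d² to each: class-A:137.65, class-B:152.37, class-C:43.57, class-D:14.05, class-E:30.65, class-F:94.57 → nearest is class-D
(10, 11.7) — d² to each: class-A:90.61, class-B:164.21, class-C:34.61, class-D:52.45, class-E:14.65, class-F:145.45 → nearest is class-E
(12.6, 14.8) — d² to each: class-A:152.66, class-B:283.3, class-C:96.2, class-D:100.16, class-E:1.36, class-F:250.9 → nearest is class-E
Tally — class-D:1, class-E:3. class-E captures the most (3).

class-E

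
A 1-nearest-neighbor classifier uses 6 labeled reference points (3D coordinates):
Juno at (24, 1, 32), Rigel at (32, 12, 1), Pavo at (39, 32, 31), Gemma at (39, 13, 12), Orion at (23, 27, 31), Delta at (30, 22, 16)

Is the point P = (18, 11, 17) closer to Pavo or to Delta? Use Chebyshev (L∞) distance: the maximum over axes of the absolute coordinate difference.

d(P, Pavo) = max(21, 21, 14) = 21
d(P, Delta) = max(12, 11, 1) = 12
21 > 12, so Delta is closer.

Delta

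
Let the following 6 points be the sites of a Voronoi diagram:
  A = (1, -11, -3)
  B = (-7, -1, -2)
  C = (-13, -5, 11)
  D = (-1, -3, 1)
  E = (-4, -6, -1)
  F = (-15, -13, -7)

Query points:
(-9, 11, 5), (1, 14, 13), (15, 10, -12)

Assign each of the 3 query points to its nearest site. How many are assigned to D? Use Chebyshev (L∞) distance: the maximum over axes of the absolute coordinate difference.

(-9, 11, 5) — d to each: A:22, B:12, C:16, D:14, E:17, F:24 → nearest is B
(1, 14, 13) — d to each: A:25, B:15, C:19, D:17, E:20, F:27 → nearest is B
(15, 10, -12) — d to each: A:21, B:22, C:28, D:16, E:19, F:30 → nearest is D
1 of the 3 points has D as nearest.

1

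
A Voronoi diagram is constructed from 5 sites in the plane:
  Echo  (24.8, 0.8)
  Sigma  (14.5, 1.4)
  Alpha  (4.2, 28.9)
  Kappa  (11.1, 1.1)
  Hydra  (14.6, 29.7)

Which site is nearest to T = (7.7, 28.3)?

Alpha

Compare squared distances (the ordering matches that of the actual distances):
d²(T, Echo) = (7.7−24.8)² + (28.3−0.8)² = 292.41 + 756.25 = 1048.66
d²(T, Sigma) = (7.7−14.5)² + (28.3−1.4)² = 46.24 + 723.61 = 769.85
d²(T, Alpha) = (7.7−4.2)² + (28.3−28.9)² = 12.25 + 0.36 = 12.61
d²(T, Kappa) = (7.7−11.1)² + (28.3−1.1)² = 11.56 + 739.84 = 751.4
d²(T, Hydra) = (7.7−14.6)² + (28.3−29.7)² = 47.61 + 1.96 = 49.57
Minimum is at Alpha.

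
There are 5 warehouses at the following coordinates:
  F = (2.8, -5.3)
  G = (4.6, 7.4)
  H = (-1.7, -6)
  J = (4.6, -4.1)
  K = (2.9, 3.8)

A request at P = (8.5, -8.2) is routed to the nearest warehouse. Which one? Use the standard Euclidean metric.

J

Compare squared distances (the ordering matches that of the actual distances):
|PF|² = (8.5−2.8)² + (-8.2−(-5.3))² = 32.49 + 8.41 = 40.9
|PG|² = (8.5−4.6)² + (-8.2−7.4)² = 15.21 + 243.36 = 258.57
|PH|² = (8.5−(-1.7))² + (-8.2−(-6))² = 104.04 + 4.84 = 108.88
|PJ|² = (8.5−4.6)² + (-8.2−(-4.1))² = 15.21 + 16.81 = 32.02
|PK|² = (8.5−2.9)² + (-8.2−3.8)² = 31.36 + 144 = 175.36
J is nearest.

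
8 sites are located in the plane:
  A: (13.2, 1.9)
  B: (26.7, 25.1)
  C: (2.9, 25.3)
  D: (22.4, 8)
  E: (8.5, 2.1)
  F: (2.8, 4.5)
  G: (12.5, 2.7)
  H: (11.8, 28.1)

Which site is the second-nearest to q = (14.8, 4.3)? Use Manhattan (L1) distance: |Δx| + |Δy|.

d(q,A) = |14.8−13.2| + |4.3−1.9| = 1.6 + 2.4 = 4
d(q,B) = |14.8−26.7| + |4.3−25.1| = 11.9 + 20.8 = 32.7
d(q,C) = |14.8−2.9| + |4.3−25.3| = 11.9 + 21 = 32.9
d(q,D) = |14.8−22.4| + |4.3−8| = 7.6 + 3.7 = 11.3
d(q,E) = |14.8−8.5| + |4.3−2.1| = 6.3 + 2.2 = 8.5
d(q,F) = |14.8−2.8| + |4.3−4.5| = 12 + 0.2 = 12.2
d(q,G) = |14.8−12.5| + |4.3−2.7| = 2.3 + 1.6 = 3.9
d(q,H) = |14.8−11.8| + |4.3−28.1| = 3 + 23.8 = 26.8
Sorted ascending: G, A, E, … — the second-nearest is A.

A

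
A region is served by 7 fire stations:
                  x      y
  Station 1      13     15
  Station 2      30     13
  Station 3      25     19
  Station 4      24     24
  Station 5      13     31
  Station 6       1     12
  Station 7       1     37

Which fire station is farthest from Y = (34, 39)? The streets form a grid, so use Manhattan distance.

Station 6

d(Y, Station 1) = |34−13| + |39−15| = 21 + 24 = 45
d(Y, Station 2) = |34−30| + |39−13| = 4 + 26 = 30
d(Y, Station 3) = |34−25| + |39−19| = 9 + 20 = 29
d(Y, Station 4) = |34−24| + |39−24| = 10 + 15 = 25
d(Y, Station 5) = |34−13| + |39−31| = 21 + 8 = 29
d(Y, Station 6) = |34−1| + |39−12| = 33 + 27 = 60
d(Y, Station 7) = |34−1| + |39−37| = 33 + 2 = 35
The largest is to Station 6.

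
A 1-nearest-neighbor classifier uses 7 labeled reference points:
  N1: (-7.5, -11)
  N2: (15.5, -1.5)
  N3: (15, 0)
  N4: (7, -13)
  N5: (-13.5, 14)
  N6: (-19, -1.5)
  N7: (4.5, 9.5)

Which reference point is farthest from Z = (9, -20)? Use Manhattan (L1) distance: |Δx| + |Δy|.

d(Z,N1) = |9−(-7.5)| + |-20−(-11)| = 16.5 + 9 = 25.5
d(Z,N2) = |9−15.5| + |-20−(-1.5)| = 6.5 + 18.5 = 25
d(Z,N3) = |9−15| + |-20−0| = 6 + 20 = 26
d(Z,N4) = |9−7| + |-20−(-13)| = 2 + 7 = 9
d(Z,N5) = |9−(-13.5)| + |-20−14| = 22.5 + 34 = 56.5
d(Z,N6) = |9−(-19)| + |-20−(-1.5)| = 28 + 18.5 = 46.5
d(Z,N7) = |9−4.5| + |-20−9.5| = 4.5 + 29.5 = 34
The largest is to N5.

N5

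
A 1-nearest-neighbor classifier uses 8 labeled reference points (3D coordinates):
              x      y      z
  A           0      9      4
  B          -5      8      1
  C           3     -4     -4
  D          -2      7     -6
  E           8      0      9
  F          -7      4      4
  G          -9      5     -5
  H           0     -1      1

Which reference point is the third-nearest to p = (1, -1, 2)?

Since √ is increasing, it suffices to compare squared distances:
|pA|² = (1−0)² + (-1−9)² + (2−4)² = 1 + 100 + 4 = 105
|pB|² = (1−(-5))² + (-1−8)² + (2−1)² = 36 + 81 + 1 = 118
|pC|² = (1−3)² + (-1−(-4))² + (2−(-4))² = 4 + 9 + 36 = 49
|pD|² = (1−(-2))² + (-1−7)² + (2−(-6))² = 9 + 64 + 64 = 137
|pE|² = (1−8)² + (-1−0)² + (2−9)² = 49 + 1 + 49 = 99
|pF|² = (1−(-7))² + (-1−4)² + (2−4)² = 64 + 25 + 4 = 93
|pG|² = (1−(-9))² + (-1−5)² + (2−(-5))² = 100 + 36 + 49 = 185
|pH|² = (1−0)² + (-1−(-1))² + (2−1)² = 1 + 0 + 1 = 2
Sorted ascending: H, C, F, E, … — the third-nearest is F.

F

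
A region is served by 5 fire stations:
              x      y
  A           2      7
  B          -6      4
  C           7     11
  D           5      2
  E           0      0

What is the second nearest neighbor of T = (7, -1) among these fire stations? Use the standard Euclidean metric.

E

Squared Euclidean distances:
|TA|² = (7−2)² + (-1−7)² = 25 + 64 = 89
|TB|² = (7−(-6))² + (-1−4)² = 169 + 25 = 194
|TC|² = (7−7)² + (-1−11)² = 0 + 144 = 144
|TD|² = (7−5)² + (-1−2)² = 4 + 9 = 13
|TE|² = (7−0)² + (-1−0)² = 49 + 1 = 50
Sorted ascending: D, E, A, … — the second-nearest is E.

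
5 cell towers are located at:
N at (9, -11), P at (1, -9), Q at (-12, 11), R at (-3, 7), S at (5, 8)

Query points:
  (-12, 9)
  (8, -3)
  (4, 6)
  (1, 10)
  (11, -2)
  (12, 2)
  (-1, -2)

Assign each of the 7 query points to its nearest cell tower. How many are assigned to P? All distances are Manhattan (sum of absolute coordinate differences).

1

(-12, 9) — d to each: N:41, P:31, Q:2, R:11, S:18 → nearest is Q
(8, -3) — d to each: N:9, P:13, Q:34, R:21, S:14 → nearest is N
(4, 6) — d to each: N:22, P:18, Q:21, R:8, S:3 → nearest is S
(1, 10) — d to each: N:29, P:19, Q:14, R:7, S:6 → nearest is S
(11, -2) — d to each: N:11, P:17, Q:36, R:23, S:16 → nearest is N
(12, 2) — d to each: N:16, P:22, Q:33, R:20, S:13 → nearest is S
(-1, -2) — d to each: N:19, P:9, Q:24, R:11, S:16 → nearest is P
1 of the 7 points has P as nearest.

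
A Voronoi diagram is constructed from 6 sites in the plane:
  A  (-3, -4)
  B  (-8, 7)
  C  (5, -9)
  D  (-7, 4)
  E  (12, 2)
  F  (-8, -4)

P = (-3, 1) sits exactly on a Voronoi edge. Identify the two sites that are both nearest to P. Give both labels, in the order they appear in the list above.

A and D

Squared distances from P to each site:
|PA|² = (-3−(-3))² + (1−(-4))² = 0 + 25 = 25
|PB|² = (-3−(-8))² + (1−7)² = 25 + 36 = 61
|PC|² = (-3−5)² + (1−(-9))² = 64 + 100 = 164
|PD|² = (-3−(-7))² + (1−4)² = 16 + 9 = 25
|PE|² = (-3−12)² + (1−2)² = 225 + 1 = 226
|PF|² = (-3−(-8))² + (1−(-4))² = 25 + 25 = 50
P is equidistant from A and D (both at squared distance 25), and every other site is strictly farther — so P lies on the A–D Voronoi edge.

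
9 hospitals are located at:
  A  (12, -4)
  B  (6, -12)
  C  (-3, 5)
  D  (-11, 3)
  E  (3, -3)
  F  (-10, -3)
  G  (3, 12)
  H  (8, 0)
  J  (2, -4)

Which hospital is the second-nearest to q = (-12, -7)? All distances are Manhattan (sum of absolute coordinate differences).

d(q,A) = |-12−12| + |-7−(-4)| = 24 + 3 = 27
d(q,B) = |-12−6| + |-7−(-12)| = 18 + 5 = 23
d(q,C) = |-12−(-3)| + |-7−5| = 9 + 12 = 21
d(q,D) = |-12−(-11)| + |-7−3| = 1 + 10 = 11
d(q,E) = |-12−3| + |-7−(-3)| = 15 + 4 = 19
d(q,F) = |-12−(-10)| + |-7−(-3)| = 2 + 4 = 6
d(q,G) = |-12−3| + |-7−12| = 15 + 19 = 34
d(q,H) = |-12−8| + |-7−0| = 20 + 7 = 27
d(q,J) = |-12−2| + |-7−(-4)| = 14 + 3 = 17
Sorted ascending: F, D, J, … — the second-nearest is D.

D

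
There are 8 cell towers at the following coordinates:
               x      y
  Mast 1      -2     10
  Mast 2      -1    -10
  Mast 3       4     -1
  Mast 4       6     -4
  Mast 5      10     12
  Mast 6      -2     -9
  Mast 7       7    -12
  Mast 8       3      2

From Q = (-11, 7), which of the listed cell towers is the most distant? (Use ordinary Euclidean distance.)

Squared Euclidean distances:
d²(Q, Mast 1) = (-11−(-2))² + (7−10)² = 81 + 9 = 90
d²(Q, Mast 2) = (-11−(-1))² + (7−(-10))² = 100 + 289 = 389
d²(Q, Mast 3) = (-11−4)² + (7−(-1))² = 225 + 64 = 289
d²(Q, Mast 4) = (-11−6)² + (7−(-4))² = 289 + 121 = 410
d²(Q, Mast 5) = (-11−10)² + (7−12)² = 441 + 25 = 466
d²(Q, Mast 6) = (-11−(-2))² + (7−(-9))² = 81 + 256 = 337
d²(Q, Mast 7) = (-11−7)² + (7−(-12))² = 324 + 361 = 685
d²(Q, Mast 8) = (-11−3)² + (7−2)² = 196 + 25 = 221
The largest is to Mast 7.

Mast 7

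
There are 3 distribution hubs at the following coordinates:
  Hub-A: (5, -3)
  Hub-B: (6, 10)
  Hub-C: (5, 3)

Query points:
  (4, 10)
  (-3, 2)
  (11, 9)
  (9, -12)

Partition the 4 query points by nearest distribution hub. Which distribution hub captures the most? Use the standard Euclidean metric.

(4, 10) — d² to each: Hub-A:170, Hub-B:4, Hub-C:50 → nearest is Hub-B
(-3, 2) — d² to each: Hub-A:89, Hub-B:145, Hub-C:65 → nearest is Hub-C
(11, 9) — d² to each: Hub-A:180, Hub-B:26, Hub-C:72 → nearest is Hub-B
(9, -12) — d² to each: Hub-A:97, Hub-B:493, Hub-C:241 → nearest is Hub-A
Tally — Hub-A:1, Hub-B:2, Hub-C:1. Hub-B captures the most (2).

Hub-B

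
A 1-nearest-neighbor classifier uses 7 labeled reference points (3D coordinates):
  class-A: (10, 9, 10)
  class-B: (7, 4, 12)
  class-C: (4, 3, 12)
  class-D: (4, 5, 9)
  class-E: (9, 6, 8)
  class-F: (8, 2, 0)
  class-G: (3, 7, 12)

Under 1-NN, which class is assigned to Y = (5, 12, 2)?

Squared Euclidean distances:
d²(Y, class-A) = (5−10)² + (12−9)² + (2−10)² = 25 + 9 + 64 = 98
d²(Y, class-B) = (5−7)² + (12−4)² + (2−12)² = 4 + 64 + 100 = 168
d²(Y, class-C) = (5−4)² + (12−3)² + (2−12)² = 1 + 81 + 100 = 182
d²(Y, class-D) = (5−4)² + (12−5)² + (2−9)² = 1 + 49 + 49 = 99
d²(Y, class-E) = (5−9)² + (12−6)² + (2−8)² = 16 + 36 + 36 = 88
d²(Y, class-F) = (5−8)² + (12−2)² + (2−0)² = 9 + 100 + 4 = 113
d²(Y, class-G) = (5−3)² + (12−7)² + (2−12)² = 4 + 25 + 100 = 129
class-E is nearest.

class-E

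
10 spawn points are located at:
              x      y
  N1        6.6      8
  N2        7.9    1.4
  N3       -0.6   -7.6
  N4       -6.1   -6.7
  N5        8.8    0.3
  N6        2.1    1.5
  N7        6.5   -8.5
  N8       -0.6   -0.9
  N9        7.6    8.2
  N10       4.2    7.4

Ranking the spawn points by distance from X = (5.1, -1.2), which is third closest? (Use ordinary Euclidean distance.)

Compare squared distances (the ordering matches that of the actual distances):
|XN1|² = 2.25 + 84.64 = 86.89
|XN2|² = 7.84 + 6.76 = 14.6
|XN3|² = 32.49 + 40.96 = 73.45
|XN4|² = 125.44 + 30.25 = 155.69
|XN5|² = 13.69 + 2.25 = 15.94
|XN6|² = 9 + 7.29 = 16.29
|XN7|² = 1.96 + 53.29 = 55.25
|XN8|² = 32.49 + 0.09 = 32.58
|XN9|² = 6.25 + 88.36 = 94.61
d²(X, N10) = 0.81 + 73.96 = 74.77
Sorted ascending: N2, N5, N6, N8, … — the third-nearest is N6.

N6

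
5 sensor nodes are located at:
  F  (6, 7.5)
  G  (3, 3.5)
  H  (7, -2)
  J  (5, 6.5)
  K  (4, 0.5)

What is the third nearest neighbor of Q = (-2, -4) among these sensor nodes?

H

Compare squared distances (the ordering matches that of the actual distances):
|QF|² = (-2−6)² + (-4−7.5)² = 64 + 132.25 = 196.25
|QG|² = (-2−3)² + (-4−3.5)² = 25 + 56.25 = 81.25
|QH|² = (-2−7)² + (-4−(-2))² = 81 + 4 = 85
|QJ|² = (-2−5)² + (-4−6.5)² = 49 + 110.25 = 159.25
|QK|² = (-2−4)² + (-4−0.5)² = 36 + 20.25 = 56.25
Sorted ascending: K, G, H, J, … — the third-nearest is H.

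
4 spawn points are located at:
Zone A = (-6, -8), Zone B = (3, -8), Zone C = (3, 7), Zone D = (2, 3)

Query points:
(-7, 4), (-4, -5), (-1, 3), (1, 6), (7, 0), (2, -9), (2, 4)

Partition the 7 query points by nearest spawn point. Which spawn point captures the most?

(-7, 4) — d² to each: Zone A:145, Zone B:244, Zone C:109, Zone D:82 → nearest is Zone D
(-4, -5) — d² to each: Zone A:13, Zone B:58, Zone C:193, Zone D:100 → nearest is Zone A
(-1, 3) — d² to each: Zone A:146, Zone B:137, Zone C:32, Zone D:9 → nearest is Zone D
(1, 6) — d² to each: Zone A:245, Zone B:200, Zone C:5, Zone D:10 → nearest is Zone C
(7, 0) — d² to each: Zone A:233, Zone B:80, Zone C:65, Zone D:34 → nearest is Zone D
(2, -9) — d² to each: Zone A:65, Zone B:2, Zone C:257, Zone D:144 → nearest is Zone B
(2, 4) — d² to each: Zone A:208, Zone B:145, Zone C:10, Zone D:1 → nearest is Zone D
Tally — Zone A:1, Zone B:1, Zone C:1, Zone D:4. Zone D captures the most (4).

Zone D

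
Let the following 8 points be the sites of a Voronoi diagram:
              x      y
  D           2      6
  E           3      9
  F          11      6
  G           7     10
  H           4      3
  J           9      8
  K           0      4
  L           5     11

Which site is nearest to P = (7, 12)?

G

Since √ is increasing, it suffices to compare squared distances:
|PD|² = (7−2)² + (12−6)² = 25 + 36 = 61
|PE|² = (7−3)² + (12−9)² = 16 + 9 = 25
|PF|² = (7−11)² + (12−6)² = 16 + 36 = 52
|PG|² = (7−7)² + (12−10)² = 0 + 4 = 4
|PH|² = (7−4)² + (12−3)² = 9 + 81 = 90
|PJ|² = (7−9)² + (12−8)² = 4 + 16 = 20
|PK|² = (7−0)² + (12−4)² = 49 + 64 = 113
|PL|² = (7−5)² + (12−11)² = 4 + 1 = 5
Minimum is at G.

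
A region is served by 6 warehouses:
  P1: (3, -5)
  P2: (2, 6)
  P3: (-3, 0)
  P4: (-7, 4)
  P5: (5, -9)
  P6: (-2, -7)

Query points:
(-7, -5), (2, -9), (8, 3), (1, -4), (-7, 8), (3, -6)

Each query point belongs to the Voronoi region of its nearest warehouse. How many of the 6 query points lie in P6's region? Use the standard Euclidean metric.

(-7, -5) — d² to each: P1:100, P2:202, P3:41, P4:81, P5:160, P6:29 → nearest is P6
(2, -9) — d² to each: P1:17, P2:225, P3:106, P4:250, P5:9, P6:20 → nearest is P5
(8, 3) — d² to each: P1:89, P2:45, P3:130, P4:226, P5:153, P6:200 → nearest is P2
(1, -4) — d² to each: P1:5, P2:101, P3:32, P4:128, P5:41, P6:18 → nearest is P1
(-7, 8) — d² to each: P1:269, P2:85, P3:80, P4:16, P5:433, P6:250 → nearest is P4
(3, -6) — d² to each: P1:1, P2:145, P3:72, P4:200, P5:13, P6:26 → nearest is P1
1 of the 6 points has P6 as nearest.

1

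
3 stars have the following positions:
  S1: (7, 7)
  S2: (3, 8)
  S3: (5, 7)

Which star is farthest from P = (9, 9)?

Compare squared distances (the ordering matches that of the actual distances):
|PS1|² = (9−7)² + (9−7)² = 4 + 4 = 8
|PS2|² = (9−3)² + (9−8)² = 36 + 1 = 37
|PS3|² = (9−5)² + (9−7)² = 16 + 4 = 20
The largest is to S2.

S2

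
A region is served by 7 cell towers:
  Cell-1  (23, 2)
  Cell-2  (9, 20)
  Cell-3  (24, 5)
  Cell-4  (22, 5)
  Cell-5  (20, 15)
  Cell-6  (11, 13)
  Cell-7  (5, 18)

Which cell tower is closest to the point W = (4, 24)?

Cell-7

Squared Euclidean distances:
d²(W, Cell-1) = (4−23)² + (24−2)² = 361 + 484 = 845
d²(W, Cell-2) = (4−9)² + (24−20)² = 25 + 16 = 41
d²(W, Cell-3) = (4−24)² + (24−5)² = 400 + 361 = 761
d²(W, Cell-4) = (4−22)² + (24−5)² = 324 + 361 = 685
d²(W, Cell-5) = (4−20)² + (24−15)² = 256 + 81 = 337
d²(W, Cell-6) = (4−11)² + (24−13)² = 49 + 121 = 170
d²(W, Cell-7) = (4−5)² + (24−18)² = 1 + 36 = 37
The smallest is to Cell-7, so W lies in the Voronoi region of Cell-7.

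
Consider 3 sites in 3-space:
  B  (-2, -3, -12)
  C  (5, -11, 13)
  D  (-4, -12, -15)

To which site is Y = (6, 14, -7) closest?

Compare squared distances (the ordering matches that of the actual distances):
|YB|² = 64 + 289 + 25 = 378
|YC|² = 1 + 625 + 400 = 1026
|YD|² = 100 + 676 + 64 = 840
The smallest is to B, so Y lies in the Voronoi region of B.

B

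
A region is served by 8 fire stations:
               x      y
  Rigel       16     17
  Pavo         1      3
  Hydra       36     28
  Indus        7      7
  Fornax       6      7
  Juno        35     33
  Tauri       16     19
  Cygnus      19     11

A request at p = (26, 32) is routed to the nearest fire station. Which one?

Squared Euclidean distances:
d²(p, Rigel) = 100 + 225 = 325
d²(p, Pavo) = 625 + 841 = 1466
d²(p, Hydra) = 100 + 16 = 116
d²(p, Indus) = 361 + 625 = 986
d²(p, Fornax) = 400 + 625 = 1025
d²(p, Juno) = 81 + 1 = 82
d²(p, Tauri) = 100 + 169 = 269
d²(p, Cygnus) = 49 + 441 = 490
The smallest is to Juno, so p lies in the Voronoi region of Juno.

Juno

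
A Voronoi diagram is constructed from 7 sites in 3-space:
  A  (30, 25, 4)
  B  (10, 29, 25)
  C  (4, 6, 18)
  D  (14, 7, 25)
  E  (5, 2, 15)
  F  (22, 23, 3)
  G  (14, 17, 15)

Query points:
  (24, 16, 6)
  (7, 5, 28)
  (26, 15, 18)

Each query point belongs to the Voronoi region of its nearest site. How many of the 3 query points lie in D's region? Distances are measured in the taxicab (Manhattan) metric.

(24, 16, 6) — d to each: A:17, B:46, C:42, D:38, E:42, F:12, G:20 → nearest is F
(7, 5, 28) — d to each: A:67, B:30, C:14, D:12, E:18, F:58, G:32 → nearest is D
(26, 15, 18) — d to each: A:28, B:37, C:31, D:27, E:37, F:27, G:17 → nearest is G
1 of the 3 points has D as nearest.

1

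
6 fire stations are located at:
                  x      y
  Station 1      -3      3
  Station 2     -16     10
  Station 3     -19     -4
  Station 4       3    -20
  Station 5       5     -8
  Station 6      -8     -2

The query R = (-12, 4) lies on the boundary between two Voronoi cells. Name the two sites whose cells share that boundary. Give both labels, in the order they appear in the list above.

Squared distances from R to each site:
d²(R, Station 1) = (-12−(-3))² + (4−3)² = 81 + 1 = 82
d²(R, Station 2) = (-12−(-16))² + (4−10)² = 16 + 36 = 52
d²(R, Station 3) = (-12−(-19))² + (4−(-4))² = 49 + 64 = 113
d²(R, Station 4) = (-12−3)² + (4−(-20))² = 225 + 576 = 801
d²(R, Station 5) = (-12−5)² + (4−(-8))² = 289 + 144 = 433
d²(R, Station 6) = (-12−(-8))² + (4−(-2))² = 16 + 36 = 52
R is equidistant from Station 2 and Station 6 (both at squared distance 52), and every other site is strictly farther — so R lies on the Station 2–Station 6 Voronoi edge.

Station 2 and Station 6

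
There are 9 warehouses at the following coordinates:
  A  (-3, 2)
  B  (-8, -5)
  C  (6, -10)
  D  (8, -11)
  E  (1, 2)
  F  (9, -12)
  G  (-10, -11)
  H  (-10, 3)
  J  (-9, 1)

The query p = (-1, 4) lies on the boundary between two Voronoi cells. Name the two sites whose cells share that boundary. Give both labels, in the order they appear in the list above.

A and E

Squared distances from p to each site:
|pA|² = 4 + 4 = 8
|pB|² = 49 + 81 = 130
|pC|² = 49 + 196 = 245
|pD|² = 81 + 225 = 306
|pE|² = 4 + 4 = 8
|pF|² = 100 + 256 = 356
|pG|² = 81 + 225 = 306
|pH|² = 81 + 1 = 82
|pJ|² = 64 + 9 = 73
p is equidistant from A and E (both at squared distance 8), and every other site is strictly farther — so p lies on the A–E Voronoi edge.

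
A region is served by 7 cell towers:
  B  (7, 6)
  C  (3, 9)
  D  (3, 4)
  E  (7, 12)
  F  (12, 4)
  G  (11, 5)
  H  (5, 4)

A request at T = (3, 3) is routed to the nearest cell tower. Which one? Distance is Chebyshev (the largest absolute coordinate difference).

D

d(T,B) = max(4, 3) = 4
d(T,C) = max(0, 6) = 6
d(T,D) = max(0, 1) = 1
d(T,E) = max(4, 9) = 9
d(T,F) = max(9, 1) = 9
d(T,G) = max(8, 2) = 8
d(T,H) = max(2, 1) = 2
Minimum is at D.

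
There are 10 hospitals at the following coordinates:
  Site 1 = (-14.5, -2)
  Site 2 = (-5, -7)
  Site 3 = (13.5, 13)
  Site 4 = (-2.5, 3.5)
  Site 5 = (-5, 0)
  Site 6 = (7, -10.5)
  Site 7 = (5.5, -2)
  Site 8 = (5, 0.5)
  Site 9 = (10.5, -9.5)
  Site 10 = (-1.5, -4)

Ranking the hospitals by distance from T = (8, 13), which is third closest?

Squared Euclidean distances:
d²(T, Site 1) = 506.25 + 225 = 731.25
d²(T, Site 2) = 169 + 400 = 569
d²(T, Site 3) = 30.25 + 0 = 30.25
d²(T, Site 4) = 110.25 + 90.25 = 200.5
d²(T, Site 5) = 169 + 169 = 338
d²(T, Site 6) = 1 + 552.25 = 553.25
d²(T, Site 7) = 6.25 + 225 = 231.25
d²(T, Site 8) = 9 + 156.25 = 165.25
d²(T, Site 9) = 6.25 + 506.25 = 512.5
d²(T, Site 10) = 90.25 + 289 = 379.25
Sorted ascending: Site 3, Site 8, Site 4, Site 7, … — the third-nearest is Site 4.

Site 4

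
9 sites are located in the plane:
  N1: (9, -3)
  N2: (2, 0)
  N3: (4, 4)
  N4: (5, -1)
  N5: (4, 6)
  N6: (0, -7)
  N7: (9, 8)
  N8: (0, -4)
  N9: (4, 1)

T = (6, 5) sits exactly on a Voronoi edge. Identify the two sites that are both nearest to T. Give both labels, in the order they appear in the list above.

Squared distances from T to each site:
|TN1|² = (6−9)² + (5−(-3))² = 9 + 64 = 73
|TN2|² = (6−2)² + (5−0)² = 16 + 25 = 41
|TN3|² = (6−4)² + (5−4)² = 4 + 1 = 5
|TN4|² = (6−5)² + (5−(-1))² = 1 + 36 = 37
|TN5|² = (6−4)² + (5−6)² = 4 + 1 = 5
|TN6|² = (6−0)² + (5−(-7))² = 36 + 144 = 180
|TN7|² = (6−9)² + (5−8)² = 9 + 9 = 18
|TN8|² = (6−0)² + (5−(-4))² = 36 + 81 = 117
|TN9|² = (6−4)² + (5−1)² = 4 + 16 = 20
T is equidistant from N3 and N5 (both at squared distance 5), and every other site is strictly farther — so T lies on the N3–N5 Voronoi edge.

N3 and N5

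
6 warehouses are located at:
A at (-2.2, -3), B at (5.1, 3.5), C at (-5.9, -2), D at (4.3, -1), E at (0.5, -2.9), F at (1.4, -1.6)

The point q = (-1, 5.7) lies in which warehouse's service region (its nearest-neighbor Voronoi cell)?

Squared Euclidean distances:
|qA|² = (-1−(-2.2))² + (5.7−(-3))² = 1.44 + 75.69 = 77.13
|qB|² = (-1−5.1)² + (5.7−3.5)² = 37.21 + 4.84 = 42.05
|qC|² = (-1−(-5.9))² + (5.7−(-2))² = 24.01 + 59.29 = 83.3
|qD|² = (-1−4.3)² + (5.7−(-1))² = 28.09 + 44.89 = 72.98
|qE|² = (-1−0.5)² + (5.7−(-2.9))² = 2.25 + 73.96 = 76.21
|qF|² = (-1−1.4)² + (5.7−(-1.6))² = 5.76 + 53.29 = 59.05
Minimum is at B.

B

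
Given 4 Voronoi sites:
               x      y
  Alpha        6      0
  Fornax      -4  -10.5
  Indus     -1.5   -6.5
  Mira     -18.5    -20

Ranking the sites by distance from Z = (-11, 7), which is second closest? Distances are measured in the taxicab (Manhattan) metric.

Alpha

d(Z, Alpha) = |-11−6| + |7−0| = 17 + 7 = 24
d(Z, Fornax) = |-11−(-4)| + |7−(-10.5)| = 7 + 17.5 = 24.5
d(Z, Indus) = |-11−(-1.5)| + |7−(-6.5)| = 9.5 + 13.5 = 23
d(Z, Mira) = |-11−(-18.5)| + |7−(-20)| = 7.5 + 27 = 34.5
Sorted ascending: Indus, Alpha, Fornax, … — the second-nearest is Alpha.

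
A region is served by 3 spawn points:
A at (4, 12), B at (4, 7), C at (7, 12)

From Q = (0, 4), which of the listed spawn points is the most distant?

C

Compare squared distances (the ordering matches that of the actual distances):
|QA|² = (0−4)² + (4−12)² = 16 + 64 = 80
|QB|² = (0−4)² + (4−7)² = 16 + 9 = 25
|QC|² = (0−7)² + (4−12)² = 49 + 64 = 113
The largest is to C.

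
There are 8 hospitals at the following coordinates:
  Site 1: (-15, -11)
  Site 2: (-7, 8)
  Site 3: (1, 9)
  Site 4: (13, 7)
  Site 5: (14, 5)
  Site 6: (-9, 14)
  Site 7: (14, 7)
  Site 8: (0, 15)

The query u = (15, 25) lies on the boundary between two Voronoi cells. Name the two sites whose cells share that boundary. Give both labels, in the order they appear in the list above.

Site 7 and Site 8

Squared distances from u to each site:
d²(u, Site 1) = (15−(-15))² + (25−(-11))² = 900 + 1296 = 2196
d²(u, Site 2) = (15−(-7))² + (25−8)² = 484 + 289 = 773
d²(u, Site 3) = (15−1)² + (25−9)² = 196 + 256 = 452
d²(u, Site 4) = (15−13)² + (25−7)² = 4 + 324 = 328
d²(u, Site 5) = (15−14)² + (25−5)² = 1 + 400 = 401
d²(u, Site 6) = (15−(-9))² + (25−14)² = 576 + 121 = 697
d²(u, Site 7) = (15−14)² + (25−7)² = 1 + 324 = 325
d²(u, Site 8) = (15−0)² + (25−15)² = 225 + 100 = 325
u is equidistant from Site 7 and Site 8 (both at squared distance 325), and every other site is strictly farther — so u lies on the Site 7–Site 8 Voronoi edge.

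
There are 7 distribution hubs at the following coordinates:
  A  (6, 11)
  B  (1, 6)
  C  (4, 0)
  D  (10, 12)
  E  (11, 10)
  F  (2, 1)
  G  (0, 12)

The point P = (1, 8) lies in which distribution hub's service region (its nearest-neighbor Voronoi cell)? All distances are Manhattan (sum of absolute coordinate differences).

d(P,A) = |1−6| + |8−11| = 5 + 3 = 8
d(P,B) = |1−1| + |8−6| = 0 + 2 = 2
d(P,C) = |1−4| + |8−0| = 3 + 8 = 11
d(P,D) = |1−10| + |8−12| = 9 + 4 = 13
d(P,E) = |1−11| + |8−10| = 10 + 2 = 12
d(P,F) = |1−2| + |8−1| = 1 + 7 = 8
d(P,G) = |1−0| + |8−12| = 1 + 4 = 5
Minimum is at B.

B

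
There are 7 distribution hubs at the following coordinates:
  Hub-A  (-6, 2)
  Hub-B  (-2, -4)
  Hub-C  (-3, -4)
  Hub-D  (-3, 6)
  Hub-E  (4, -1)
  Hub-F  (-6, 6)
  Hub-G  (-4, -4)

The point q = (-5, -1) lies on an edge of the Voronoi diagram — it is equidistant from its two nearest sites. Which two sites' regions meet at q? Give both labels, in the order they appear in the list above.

Squared distances from q to each site:
d²(q, Hub-A) = (-5−(-6))² + (-1−2)² = 1 + 9 = 10
d²(q, Hub-B) = (-5−(-2))² + (-1−(-4))² = 9 + 9 = 18
d²(q, Hub-C) = (-5−(-3))² + (-1−(-4))² = 4 + 9 = 13
d²(q, Hub-D) = (-5−(-3))² + (-1−6)² = 4 + 49 = 53
d²(q, Hub-E) = (-5−4)² + (-1−(-1))² = 81 + 0 = 81
d²(q, Hub-F) = (-5−(-6))² + (-1−6)² = 1 + 49 = 50
d²(q, Hub-G) = (-5−(-4))² + (-1−(-4))² = 1 + 9 = 10
q is equidistant from Hub-A and Hub-G (both at squared distance 10), and every other site is strictly farther — so q lies on the Hub-A–Hub-G Voronoi edge.

Hub-A and Hub-G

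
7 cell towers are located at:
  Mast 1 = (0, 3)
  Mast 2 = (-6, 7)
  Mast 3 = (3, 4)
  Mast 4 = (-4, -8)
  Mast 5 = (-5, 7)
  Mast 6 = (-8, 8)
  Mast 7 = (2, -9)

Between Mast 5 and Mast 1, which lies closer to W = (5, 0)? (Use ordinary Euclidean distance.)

Mast 1

Compare squared distances:
d²(W, Mast 5) = (5−(-5))² + (0−7)² = 100 + 49 = 149
d²(W, Mast 1) = (5−0)² + (0−3)² = 25 + 9 = 34
149 > 34, so Mast 1 is closer.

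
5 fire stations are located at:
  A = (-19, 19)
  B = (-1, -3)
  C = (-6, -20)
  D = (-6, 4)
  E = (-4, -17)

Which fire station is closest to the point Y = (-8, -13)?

E

Squared Euclidean distances:
|YA|² = (-8−(-19))² + (-13−19)² = 121 + 1024 = 1145
|YB|² = (-8−(-1))² + (-13−(-3))² = 49 + 100 = 149
|YC|² = (-8−(-6))² + (-13−(-20))² = 4 + 49 = 53
|YD|² = (-8−(-6))² + (-13−4)² = 4 + 289 = 293
|YE|² = (-8−(-4))² + (-13−(-17))² = 16 + 16 = 32
E is nearest.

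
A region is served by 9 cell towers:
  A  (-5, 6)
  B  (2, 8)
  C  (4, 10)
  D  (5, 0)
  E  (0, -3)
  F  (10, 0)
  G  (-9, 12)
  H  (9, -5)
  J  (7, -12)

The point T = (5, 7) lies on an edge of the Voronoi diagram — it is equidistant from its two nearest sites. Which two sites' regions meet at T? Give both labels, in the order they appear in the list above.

B and C

Squared distances from T to each site:
|TA|² = (5−(-5))² + (7−6)² = 100 + 1 = 101
|TB|² = (5−2)² + (7−8)² = 9 + 1 = 10
|TC|² = (5−4)² + (7−10)² = 1 + 9 = 10
|TD|² = (5−5)² + (7−0)² = 0 + 49 = 49
|TE|² = (5−0)² + (7−(-3))² = 25 + 100 = 125
|TF|² = (5−10)² + (7−0)² = 25 + 49 = 74
|TG|² = (5−(-9))² + (7−12)² = 196 + 25 = 221
|TH|² = (5−9)² + (7−(-5))² = 16 + 144 = 160
|TJ|² = (5−7)² + (7−(-12))² = 4 + 361 = 365
T is equidistant from B and C (both at squared distance 10), and every other site is strictly farther — so T lies on the B–C Voronoi edge.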